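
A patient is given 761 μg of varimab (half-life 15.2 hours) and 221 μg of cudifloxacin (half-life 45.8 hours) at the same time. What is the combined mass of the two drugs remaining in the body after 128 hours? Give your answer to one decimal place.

34.1 μg

varimab: 761 × (1/2)^(128/15.2) = 761 × (1/2)^8.4211 ≈ 2.2202 μg.
cudifloxacin: 221 × (1/2)^(128/45.8) = 221 × (1/2)^2.7948 ≈ 31.848 μg.
Total = 2.2202 + 31.848 ≈ 34.068 μg.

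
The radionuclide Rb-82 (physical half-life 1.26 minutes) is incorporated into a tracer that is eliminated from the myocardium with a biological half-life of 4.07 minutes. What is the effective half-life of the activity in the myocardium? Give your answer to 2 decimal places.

0.96 minutes

1/t_eff = 1/t_phys + 1/t_biol = 1/1.26 + 1/4.07 = 1.0394 per minute.
t_eff = 1.26 × 4.07 / (1.26 + 4.07) ≈ 0.96214 minutes.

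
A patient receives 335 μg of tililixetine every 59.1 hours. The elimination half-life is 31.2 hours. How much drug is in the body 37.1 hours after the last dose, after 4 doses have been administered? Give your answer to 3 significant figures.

The 4 doses were given 214.4, 155.3, 96.2, 37.1 hours ago.
Total = 335·(1/2)^(214.4/31.2) + 335·(1/2)^(155.3/31.2) + 335·(1/2)^(96.2/31.2) + 335·(1/2)^(37.1/31.2)
      = 2.8604 + 10.633 + 39.525 + 146.92 ≈ 199.94 μg.

200 μg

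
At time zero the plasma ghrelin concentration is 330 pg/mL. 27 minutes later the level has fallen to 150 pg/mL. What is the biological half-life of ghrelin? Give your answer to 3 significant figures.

A/A₀ = 150/330 ≈ 0.45455.
n = log₂(2.2) ≈ 1.1375 half-lives elapsed in 27 minutes.
t½ = 27/1.1375 ≈ 23.736 minutes.

23.7 minutes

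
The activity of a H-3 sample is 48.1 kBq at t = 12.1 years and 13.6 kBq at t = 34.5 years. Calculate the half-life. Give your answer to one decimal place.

Over Δt = 34.5 − 12.1 = 22.4 years, the level fell by a factor of 48.1/13.6 ≈ 3.5368.
n = log₂(3.5368) ≈ 1.8224 half-lives, so t½ = 22.4/1.8224 ≈ 12.291 years.

12.3 years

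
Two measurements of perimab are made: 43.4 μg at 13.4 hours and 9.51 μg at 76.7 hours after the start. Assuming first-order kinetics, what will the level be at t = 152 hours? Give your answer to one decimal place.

1.6 μg

Over Δt = 76.7 − 13.4 = 63.3 hours, the level fell by a factor of 43.4/9.51 ≈ 4.5636.
n = log₂(4.5636) ≈ 2.1902 half-lives, so t½ = 63.3/2.1902 ≈ 28.902 hours.
From t = 76.7 to t = 152: 9.51 × (1/2)^((152−76.7)/28.902) ≈ 1.5627 μg.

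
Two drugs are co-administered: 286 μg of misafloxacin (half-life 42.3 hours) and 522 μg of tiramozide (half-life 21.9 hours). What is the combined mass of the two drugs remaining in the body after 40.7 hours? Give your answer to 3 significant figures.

misafloxacin: 286 × (1/2)^(40.7/42.3) = 286 × (1/2)^0.96217 ≈ 146.8 μg.
tiramozide: 522 × (1/2)^(40.7/21.9) = 522 × (1/2)^1.8584 ≈ 143.95 μg.
Total = 146.8 + 143.95 ≈ 290.75 μg.

291 μg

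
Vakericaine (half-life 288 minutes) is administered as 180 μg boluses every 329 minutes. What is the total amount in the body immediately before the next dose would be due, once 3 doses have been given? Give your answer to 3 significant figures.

135 μg

The 3 doses were given 987, 658, 329 minutes ago.
Total = 180·(1/2)^(987/288) + 180·(1/2)^(658/288) + 180·(1/2)^(329/288)
      = 16.735 + 36.94 + 81.543 ≈ 135.22 μg.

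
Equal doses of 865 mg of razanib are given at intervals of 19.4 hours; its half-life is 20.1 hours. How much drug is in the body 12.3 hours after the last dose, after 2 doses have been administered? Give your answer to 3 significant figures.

856 mg

The 2 doses were given 31.7, 12.3 hours ago.
Total = 865·(1/2)^(31.7/20.1) + 865·(1/2)^(12.3/20.1)
      = 289.91 + 565.98 ≈ 855.89 mg.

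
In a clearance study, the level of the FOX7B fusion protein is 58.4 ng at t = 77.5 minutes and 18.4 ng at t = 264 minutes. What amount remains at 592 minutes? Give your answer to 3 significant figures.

Over Δt = 264 − 77.5 = 186.5 minutes, the level fell by a factor of 58.4/18.4 ≈ 3.1739.
n = log₂(3.1739) ≈ 1.6663 half-lives, so t½ = 186.5/1.6663 ≈ 111.93 minutes.
From t = 264 to t = 592: 18.4 × (1/2)^((592−264)/111.93) ≈ 2.4135 ng.

2.41 ng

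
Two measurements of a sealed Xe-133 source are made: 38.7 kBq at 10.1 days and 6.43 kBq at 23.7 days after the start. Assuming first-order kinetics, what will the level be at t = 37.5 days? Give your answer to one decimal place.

1.0 kBq

Over Δt = 23.7 − 10.1 = 13.6 days, the level fell by a factor of 38.7/6.43 ≈ 6.0187.
n = log₂(6.0187) ≈ 2.5894 half-lives, so t½ = 13.6/2.5894 ≈ 5.2521 days.
From t = 23.7 to t = 37.5: 6.43 × (1/2)^((37.5−23.7)/5.2521) ≈ 1.0405 kBq.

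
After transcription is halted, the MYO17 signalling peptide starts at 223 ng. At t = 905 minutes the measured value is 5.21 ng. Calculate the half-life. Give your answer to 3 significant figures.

A/A₀ = 5.21/223 ≈ 0.023363.
n = log₂(42.802) ≈ 5.4196 half-lives elapsed in 905 minutes.
t½ = 905/5.4196 ≈ 166.99 minutes.

167 minutes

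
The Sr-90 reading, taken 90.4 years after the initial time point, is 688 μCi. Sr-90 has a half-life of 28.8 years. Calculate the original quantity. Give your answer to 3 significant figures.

6060 μCi

Number of half-lives elapsed: n = 90.4/28.8 ≈ 3.1389.
A₀ = A × 2^n = 688 × 2^3.1389 = 688 × 8.8085 ≈ 6060.2 μCi.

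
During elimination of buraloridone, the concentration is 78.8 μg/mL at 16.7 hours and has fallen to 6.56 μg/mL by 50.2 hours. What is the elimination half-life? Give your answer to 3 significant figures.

9.34 hours

Over Δt = 50.2 − 16.7 = 33.5 hours, the level fell by a factor of 78.8/6.56 ≈ 12.012.
n = log₂(12.012) ≈ 3.5864 half-lives, so t½ = 33.5/3.5864 ≈ 9.3408 hours.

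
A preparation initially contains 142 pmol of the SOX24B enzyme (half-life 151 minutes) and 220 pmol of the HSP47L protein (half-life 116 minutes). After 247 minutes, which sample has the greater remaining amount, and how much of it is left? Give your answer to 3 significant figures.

SOX24B enzyme: 142 × (1/2)^1.6358 ≈ 45.696 pmol.
HSP47L protein: 220 × (1/2)^2.1293 ≈ 50.285 pmol.
HSP47L protein has more remaining, at ≈ 50.285 pmol.

HSP47L protein, 50.3 pmol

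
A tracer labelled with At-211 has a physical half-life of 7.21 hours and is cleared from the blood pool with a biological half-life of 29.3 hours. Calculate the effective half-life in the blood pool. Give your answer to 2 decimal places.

1/t_eff = 1/t_phys + 1/t_biol = 1/7.21 + 1/29.3 = 0.17283 per hour.
t_eff = 7.21 × 29.3 / (7.21 + 29.3) ≈ 5.7862 hours.

5.79 hours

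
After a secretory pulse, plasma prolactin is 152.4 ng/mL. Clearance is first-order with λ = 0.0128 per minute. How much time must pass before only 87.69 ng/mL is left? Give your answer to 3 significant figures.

43.2 minutes

t½ = ln 2 / λ = 0.69315 / 0.0128 ≈ 54.152 minutes.
Fraction remaining = 87.69/152.4 ≈ 0.57539.
n = log₂(152.4/87.69) = ln(1.7379)/ln 2 ≈ 0.79738 half-lives.
t = n × t½ = 0.79738 × 54.152 ≈ 43.18 minutes.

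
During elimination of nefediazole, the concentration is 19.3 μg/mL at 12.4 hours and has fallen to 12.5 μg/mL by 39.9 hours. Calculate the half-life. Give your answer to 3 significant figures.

Over Δt = 39.9 − 12.4 = 27.5 hours, the level fell by a factor of 19.3/12.5 ≈ 1.544.
n = log₂(1.544) ≈ 0.62667 half-lives, so t½ = 27.5/0.62667 ≈ 43.883 hours.

43.9 hours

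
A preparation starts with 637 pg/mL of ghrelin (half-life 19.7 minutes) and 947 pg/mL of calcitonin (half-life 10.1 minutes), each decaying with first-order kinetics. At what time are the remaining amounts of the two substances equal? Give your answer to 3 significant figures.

Set 637·(1/2)^(t/19.7) = 947·(1/2)^(t/10.1).
Taking log₂: log₂(637/947) = t·(1/19.7 − 1/10.1).
log₂(0.67265) = -0.57207; 1/19.7 − 1/10.1 = -0.048248.
t = -0.57207 / -0.048248 ≈ 11.857 minutes.

11.9 minutes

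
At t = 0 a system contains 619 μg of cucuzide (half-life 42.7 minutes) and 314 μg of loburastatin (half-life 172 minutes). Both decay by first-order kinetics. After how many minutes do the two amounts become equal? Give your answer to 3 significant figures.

55.6 minutes

Set 619·(1/2)^(t/42.7) = 314·(1/2)^(t/172).
Taking log₂: log₂(619/314) = t·(1/42.7 − 1/172).
log₂(1.9713) = 0.97917; 1/42.7 − 1/172 = 0.017605.
t = 0.97917 / 0.017605 ≈ 55.618 minutes.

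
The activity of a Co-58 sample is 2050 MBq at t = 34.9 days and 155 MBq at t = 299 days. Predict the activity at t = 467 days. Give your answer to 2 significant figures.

30 MBq

Over Δt = 299 − 34.9 = 264.1 days, the level fell by a factor of 2050/155 ≈ 13.226.
n = log₂(13.226) ≈ 3.7253 half-lives, so t½ = 264.1/3.7253 ≈ 70.894 days.
From t = 299 to t = 467: 155 × (1/2)^((467−299)/70.894) ≈ 29.99 MBq.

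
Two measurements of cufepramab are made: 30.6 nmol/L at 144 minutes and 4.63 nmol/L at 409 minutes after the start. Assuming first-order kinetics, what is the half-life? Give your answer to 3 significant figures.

Over Δt = 409 − 144 = 265 minutes, the level fell by a factor of 30.6/4.63 ≈ 6.6091.
n = log₂(6.6091) ≈ 2.7244 half-lives, so t½ = 265/2.7244 ≈ 97.267 minutes.

97.3 minutes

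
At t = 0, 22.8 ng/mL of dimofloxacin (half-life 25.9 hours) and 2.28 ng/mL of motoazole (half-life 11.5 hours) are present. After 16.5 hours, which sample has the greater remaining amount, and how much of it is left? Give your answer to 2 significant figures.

dimofloxacin, 15 ng/mL

dimofloxacin: 22.8 × (1/2)^0.63707 ≈ 14.661 ng/mL.
motoazole: 2.28 × (1/2)^1.4348 ≈ 0.84338 ng/mL.
Dimofloxacin has more remaining, at ≈ 14.661 ng/mL.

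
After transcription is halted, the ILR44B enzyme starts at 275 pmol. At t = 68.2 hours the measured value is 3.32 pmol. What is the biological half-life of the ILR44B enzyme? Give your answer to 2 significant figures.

A/A₀ = 3.32/275 ≈ 0.012073.
n = log₂(82.831) ≈ 6.3721 half-lives elapsed in 68.2 hours.
t½ = 68.2/6.3721 ≈ 10.703 hours.

11 hours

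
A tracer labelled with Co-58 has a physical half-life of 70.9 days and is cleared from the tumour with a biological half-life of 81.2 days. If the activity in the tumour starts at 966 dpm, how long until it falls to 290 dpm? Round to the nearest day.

66 days

1/t_eff = 1/t_phys + 1/t_biol = 1/70.9 + 1/81.2 = 0.02642 per day.
t_eff = 70.9 × 81.2 / (70.9 + 81.2) ≈ 37.851 days.
n = log₂(966/290) ≈ 1.736; t = 1.736 × 37.851 ≈ 65.708 days.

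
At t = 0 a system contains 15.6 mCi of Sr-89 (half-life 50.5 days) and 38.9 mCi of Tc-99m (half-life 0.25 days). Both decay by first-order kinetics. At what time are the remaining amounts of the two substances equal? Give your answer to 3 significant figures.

Set 15.6·(1/2)^(t/50.5) = 38.9·(1/2)^(t/0.25).
Taking log₂: log₂(15.6/38.9) = t·(1/50.5 − 1/0.25).
log₂(0.40103) = -1.3182; 1/50.5 − 1/0.25 = -3.9802.
t = -1.3182 / -3.9802 ≈ 0.3312 days.

0.331 days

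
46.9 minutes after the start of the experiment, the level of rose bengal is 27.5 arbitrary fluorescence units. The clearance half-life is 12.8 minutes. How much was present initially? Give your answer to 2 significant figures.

Number of half-lives elapsed: n = 46.9/12.8 ≈ 3.6641.
A₀ = A × 2^n = 27.5 × 2^3.6641 = 27.5 × 12.676 ≈ 348.6 arbitrary fluorescence units.

350 arbitrary fluorescence units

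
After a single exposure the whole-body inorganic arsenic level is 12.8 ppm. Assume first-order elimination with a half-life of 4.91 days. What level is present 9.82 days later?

3.2 ppm

Elapsed time is 2 half-lives (9.82/4.91).
Each half-life halves the amount: 12.8 × (1/2)^2 = 12.8/4 = 3.2 ppm.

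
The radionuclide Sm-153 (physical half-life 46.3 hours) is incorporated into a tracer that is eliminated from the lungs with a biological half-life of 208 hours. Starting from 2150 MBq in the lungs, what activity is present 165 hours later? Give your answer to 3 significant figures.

1/t_eff = 1/t_phys + 1/t_biol = 1/46.3 + 1/208 = 0.026406 per hour.
t_eff = 46.3 × 208 / (46.3 + 208) ≈ 37.87 hours.
Remaining = 2150 × (1/2)^(165/37.87) = 2150 × (1/2)^4.357 ≈ 104.92 MBq.

105 MBq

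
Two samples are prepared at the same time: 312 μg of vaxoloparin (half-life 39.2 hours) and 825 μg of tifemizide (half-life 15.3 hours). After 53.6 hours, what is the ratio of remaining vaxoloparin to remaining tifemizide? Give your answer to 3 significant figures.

vaxoloparin: 312 × (1/2)^(53.6/39.2) = 312 × (1/2)^1.3673 ≈ 120.93 μg.
tifemizide: 825 × (1/2)^(53.6/15.3) = 825 × (1/2)^3.5033 ≈ 72.755 μg.
Ratio ≈ 120.93 / 72.755 ≈ 1.6622.

1.66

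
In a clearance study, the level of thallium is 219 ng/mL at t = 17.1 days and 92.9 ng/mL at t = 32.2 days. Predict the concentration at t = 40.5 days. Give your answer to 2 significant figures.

Over Δt = 32.2 − 17.1 = 15.1 days, the level fell by a factor of 219/92.9 ≈ 2.3574.
n = log₂(2.3574) ≈ 1.2372 half-lives, so t½ = 15.1/1.2372 ≈ 12.205 days.
From t = 32.2 to t = 40.5: 92.9 × (1/2)^((40.5−32.2)/12.205) ≈ 57.983 ng/mL.

58 ng/mL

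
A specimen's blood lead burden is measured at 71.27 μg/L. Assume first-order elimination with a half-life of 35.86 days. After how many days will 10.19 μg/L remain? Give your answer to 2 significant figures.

100 days

Fraction remaining = 10.19/71.27 ≈ 0.14298.
n = log₂(71.27/10.19) = ln(6.9941)/ln 2 ≈ 2.8061 half-lives.
t = n × t½ = 2.8061 × 35.86 ≈ 100.63 days.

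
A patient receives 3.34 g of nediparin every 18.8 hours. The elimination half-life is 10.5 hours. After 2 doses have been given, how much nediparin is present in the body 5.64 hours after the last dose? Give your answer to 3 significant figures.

2.97 g

The 2 doses were given 24.44, 5.64 hours ago.
Total = 3.34·(1/2)^(24.44/10.5) + 3.34·(1/2)^(5.64/10.5)
      = 0.66537 + 2.3017 ≈ 2.9671 g.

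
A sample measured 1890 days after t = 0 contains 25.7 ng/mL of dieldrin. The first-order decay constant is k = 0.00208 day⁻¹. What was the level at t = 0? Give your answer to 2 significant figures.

t½ = ln 2 / k = 0.69315 / 0.00208 ≈ 333.24 days.
Number of half-lives elapsed: n = 1890/333.24 ≈ 5.6715.
A₀ = A × 2^n = 25.7 × 2^5.6715 = 25.7 × 50.968 ≈ 1309.9 ng/mL.

1300 ng/mL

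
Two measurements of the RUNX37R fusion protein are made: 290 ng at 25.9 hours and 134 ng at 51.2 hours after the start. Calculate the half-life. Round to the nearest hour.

23 hours

Over Δt = 51.2 − 25.9 = 25.3 hours, the level fell by a factor of 290/134 ≈ 2.1642.
n = log₂(2.1642) ≈ 1.1138 half-lives, so t½ = 25.3/1.1138 ≈ 22.715 hours.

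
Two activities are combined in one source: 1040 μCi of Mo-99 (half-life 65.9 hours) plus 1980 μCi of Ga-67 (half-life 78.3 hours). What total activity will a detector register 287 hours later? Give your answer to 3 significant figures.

Mo-99: 1040 × (1/2)^(287/65.9) = 1040 × (1/2)^4.3551 ≈ 50.819 μCi.
Ga-67: 1980 × (1/2)^(287/78.3) = 1980 × (1/2)^3.6654 ≈ 156.05 μCi.
Total = 50.819 + 156.05 ≈ 206.87 μCi.

207 μCi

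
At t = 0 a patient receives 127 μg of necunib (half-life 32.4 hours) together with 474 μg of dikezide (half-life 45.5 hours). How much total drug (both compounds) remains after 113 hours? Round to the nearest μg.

necunib: 127 × (1/2)^(113/32.4) = 127 × (1/2)^3.4877 ≈ 11.322 μg.
dikezide: 474 × (1/2)^(113/45.5) = 474 × (1/2)^2.4835 ≈ 84.755 μg.
Total = 11.322 + 84.755 ≈ 96.077 μg.

96 μg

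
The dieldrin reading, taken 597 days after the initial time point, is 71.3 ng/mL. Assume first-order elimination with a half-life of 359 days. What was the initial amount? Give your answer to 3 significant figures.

226 ng/mL

Number of half-lives elapsed: n = 597/359 ≈ 1.663.
A₀ = A × 2^n = 71.3 × 2^1.663 = 71.3 × 3.1666 ≈ 225.78 ng/mL.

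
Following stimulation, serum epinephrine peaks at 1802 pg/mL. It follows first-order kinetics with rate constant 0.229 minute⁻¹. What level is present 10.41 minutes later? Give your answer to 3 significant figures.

166 pg/mL

t½ = ln 2 / k = 0.69315 / 0.229 ≈ 3.0268 minutes.
Number of half-lives: n = 10.41/3.0268 ≈ 3.4392.
Remaining = 1802 × (1/2)^3.4392 = 1802 × 0.092191 ≈ 166.13 pg/mL.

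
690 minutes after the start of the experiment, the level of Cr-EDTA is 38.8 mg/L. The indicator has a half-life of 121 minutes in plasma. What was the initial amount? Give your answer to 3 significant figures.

2020 mg/L

Number of half-lives elapsed: n = 690/121 ≈ 5.7025.
A₀ = A × 2^n = 38.8 × 2^5.7025 = 38.8 × 52.074 ≈ 2020.5 mg/L.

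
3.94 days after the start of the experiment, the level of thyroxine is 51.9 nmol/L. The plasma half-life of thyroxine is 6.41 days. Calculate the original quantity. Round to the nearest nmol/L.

79 nmol/L

Number of half-lives elapsed: n = 3.94/6.41 ≈ 0.61466.
A₀ = A × 2^n = 51.9 × 2^0.61466 = 51.9 × 1.5312 ≈ 79.469 nmol/L.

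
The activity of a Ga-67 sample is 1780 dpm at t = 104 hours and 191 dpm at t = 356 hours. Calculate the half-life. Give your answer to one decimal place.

78.3 hours

Over Δt = 356 − 104 = 252 hours, the level fell by a factor of 1780/191 ≈ 9.3194.
n = log₂(9.3194) ≈ 3.2202 half-lives, so t½ = 252/3.2202 ≈ 78.255 hours.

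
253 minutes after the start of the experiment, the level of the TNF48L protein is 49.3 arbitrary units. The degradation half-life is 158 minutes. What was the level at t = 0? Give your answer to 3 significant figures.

Number of half-lives elapsed: n = 253/158 ≈ 1.6013.
A₀ = A × 2^n = 49.3 × 2^1.6013 = 49.3 × 3.0341 ≈ 149.58 arbitrary units.

150 arbitrary units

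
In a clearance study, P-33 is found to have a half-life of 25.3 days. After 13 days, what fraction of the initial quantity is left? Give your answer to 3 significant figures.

0.700

n = 13/25.3 ≈ 0.51383 half-lives.
Fraction remaining = (1/2)^0.51383 ≈ 0.70036.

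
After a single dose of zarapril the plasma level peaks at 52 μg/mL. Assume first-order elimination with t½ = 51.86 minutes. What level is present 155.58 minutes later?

Elapsed time is 3 half-lives (155.58/51.86).
Each half-life halves the amount: 52 × (1/2)^3 = 52/8 = 6.5 μg/mL.

6.5 μg/mL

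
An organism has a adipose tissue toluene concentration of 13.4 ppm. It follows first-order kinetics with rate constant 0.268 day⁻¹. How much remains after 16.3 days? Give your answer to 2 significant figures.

t½ = ln 2 / λ = 0.69315 / 0.268 ≈ 2.5864 days.
Number of half-lives: n = 16.3/2.5864 ≈ 6.3023.
Remaining = 13.4 × (1/2)^6.3023 = 13.4 × 0.012671 ≈ 0.1698 ppm.

0.17 ppm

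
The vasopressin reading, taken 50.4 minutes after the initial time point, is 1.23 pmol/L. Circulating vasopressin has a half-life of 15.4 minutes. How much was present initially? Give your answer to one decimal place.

11.9 pmol/L

Number of half-lives elapsed: n = 50.4/15.4 ≈ 3.2727.
A₀ = A × 2^n = 1.23 × 2^3.2727 = 1.23 × 9.6647 ≈ 11.888 pmol/L.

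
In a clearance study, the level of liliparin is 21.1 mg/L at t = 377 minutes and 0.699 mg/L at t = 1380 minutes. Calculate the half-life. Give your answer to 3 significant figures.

204 minutes

Over Δt = 1380 − 377 = 1003 minutes, the level fell by a factor of 21.1/0.699 ≈ 30.186.
n = log₂(30.186) ≈ 4.9158 half-lives, so t½ = 1003/4.9158 ≈ 204.04 minutes.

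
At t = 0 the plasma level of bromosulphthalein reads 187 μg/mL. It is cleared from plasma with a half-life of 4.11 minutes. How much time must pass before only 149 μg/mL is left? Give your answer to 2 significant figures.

Fraction remaining = 149/187 ≈ 0.79679.
n = log₂(187/149) = ln(1.255)/ln 2 ≈ 0.32773 half-lives.
t = n × t½ = 0.32773 × 4.11 ≈ 1.347 minutes.

1.3 minutes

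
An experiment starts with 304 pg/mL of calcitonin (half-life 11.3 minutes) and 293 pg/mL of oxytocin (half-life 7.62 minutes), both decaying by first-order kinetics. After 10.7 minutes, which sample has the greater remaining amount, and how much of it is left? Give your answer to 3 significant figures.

calcitonin, 158 pg/mL

calcitonin: 304 × (1/2)^0.9469 ≈ 157.7 pg/mL.
oxytocin: 293 × (1/2)^1.4042 ≈ 110.7 pg/mL.
Calcitonin has more remaining, at ≈ 157.7 pg/mL.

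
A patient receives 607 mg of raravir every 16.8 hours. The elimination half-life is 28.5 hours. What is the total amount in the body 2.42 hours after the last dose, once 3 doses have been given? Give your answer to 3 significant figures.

The 3 doses were given 36.02, 19.22, 2.42 hours ago.
Total = 607·(1/2)^(36.02/28.5) + 607·(1/2)^(19.22/28.5) + 607·(1/2)^(2.42/28.5)
      = 252.77 + 380.35 + 572.31 ≈ 1205.4 mg.

1210 mg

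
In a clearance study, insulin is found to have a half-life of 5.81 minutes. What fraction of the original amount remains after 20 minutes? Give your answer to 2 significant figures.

0.092

n = 20/5.81 ≈ 3.4423 half-lives.
Fraction remaining = (1/2)^3.4423 ≈ 0.091992.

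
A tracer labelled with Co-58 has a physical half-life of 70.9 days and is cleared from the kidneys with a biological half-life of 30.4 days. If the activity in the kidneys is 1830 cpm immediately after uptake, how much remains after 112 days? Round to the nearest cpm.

1/t_eff = 1/t_phys + 1/t_biol = 1/70.9 + 1/30.4 = 0.046999 per day.
t_eff = 70.9 × 30.4 / (70.9 + 30.4) ≈ 21.277 days.
Remaining = 1830 × (1/2)^(112/21.277) = 1830 × (1/2)^5.2639 ≈ 47.628 cpm.

48 cpm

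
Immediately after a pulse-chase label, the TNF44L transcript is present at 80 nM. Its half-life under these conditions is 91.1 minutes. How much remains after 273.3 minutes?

10 nM

Elapsed time is 3 half-lives (273.3/91.1).
Each half-life halves the amount: 80 × (1/2)^3 = 80/8 = 10 nM.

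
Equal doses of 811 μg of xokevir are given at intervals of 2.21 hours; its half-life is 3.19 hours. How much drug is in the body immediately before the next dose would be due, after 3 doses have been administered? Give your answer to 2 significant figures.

The 3 doses were given 6.63, 4.42, 2.21 hours ago.
Total = 811·(1/2)^(6.63/3.19) + 811·(1/2)^(4.42/3.19) + 811·(1/2)^(2.21/3.19)
      = 192.03 + 310.4 + 501.73 ≈ 1004.2 μg.

1000 μg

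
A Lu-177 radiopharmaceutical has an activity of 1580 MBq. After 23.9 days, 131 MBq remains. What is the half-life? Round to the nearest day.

7 days

A/A₀ = 131/1580 ≈ 0.082911.
n = log₂(12.061) ≈ 3.5923 half-lives elapsed in 23.9 days.
t½ = 23.9/3.5923 ≈ 6.6531 days.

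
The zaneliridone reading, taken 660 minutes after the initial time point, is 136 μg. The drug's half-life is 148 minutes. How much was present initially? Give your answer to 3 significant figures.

Number of half-lives elapsed: n = 660/148 ≈ 4.4595.
A₀ = A × 2^n = 136 × 2^4.4595 = 136 × 22 ≈ 2992.1 μg.

2990 μg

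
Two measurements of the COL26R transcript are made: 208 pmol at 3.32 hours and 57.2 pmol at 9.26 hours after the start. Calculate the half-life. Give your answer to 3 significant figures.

3.19 hours

Over Δt = 9.26 − 3.32 = 5.94 hours, the level fell by a factor of 208/57.2 ≈ 3.6364.
n = log₂(3.6364) ≈ 1.8625 half-lives, so t½ = 5.94/1.8625 ≈ 3.1893 hours.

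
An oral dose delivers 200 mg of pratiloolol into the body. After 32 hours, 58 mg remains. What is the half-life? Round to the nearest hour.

A/A₀ = 58/200 ≈ 0.29.
n = log₂(3.4483) ≈ 1.7859 half-lives elapsed in 32 hours.
t½ = 32/1.7859 ≈ 17.918 hours.

18 hours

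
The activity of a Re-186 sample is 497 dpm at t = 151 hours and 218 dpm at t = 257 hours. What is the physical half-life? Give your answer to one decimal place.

89.2 hours

Over Δt = 257 − 151 = 106 hours, the level fell by a factor of 497/218 ≈ 2.2798.
n = log₂(2.2798) ≈ 1.1889 half-lives, so t½ = 106/1.1889 ≈ 89.157 hours.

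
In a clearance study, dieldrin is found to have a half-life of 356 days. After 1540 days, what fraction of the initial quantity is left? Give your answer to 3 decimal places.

n = 1540/356 ≈ 4.3258 half-lives.
Fraction remaining = (1/2)^4.3258 ≈ 0.049865.

0.050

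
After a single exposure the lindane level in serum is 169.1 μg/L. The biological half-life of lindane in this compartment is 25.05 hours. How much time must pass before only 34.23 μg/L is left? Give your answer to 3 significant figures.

57.7 hours

Fraction remaining = 34.23/169.1 ≈ 0.20242.
n = log₂(169.1/34.23) = ln(4.9401)/ln 2 ≈ 2.3045 half-lives.
t = n × t½ = 2.3045 × 25.05 ≈ 57.729 hours.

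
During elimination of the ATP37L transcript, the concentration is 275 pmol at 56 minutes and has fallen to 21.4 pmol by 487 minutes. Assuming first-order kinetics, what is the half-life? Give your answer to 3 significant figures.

117 minutes

Over Δt = 487 − 56 = 431 minutes, the level fell by a factor of 275/21.4 ≈ 12.85.
n = log₂(12.85) ≈ 3.6837 half-lives, so t½ = 431/3.6837 ≈ 117 minutes.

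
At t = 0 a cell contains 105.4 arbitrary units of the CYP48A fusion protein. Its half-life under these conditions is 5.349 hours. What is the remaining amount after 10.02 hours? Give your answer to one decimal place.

Number of half-lives: n = 10.02/5.349 ≈ 1.8732.
Remaining = 105.4 × (1/2)^1.8732 = 105.4 × 0.27296 ≈ 28.77 arbitrary units.

28.8 arbitrary units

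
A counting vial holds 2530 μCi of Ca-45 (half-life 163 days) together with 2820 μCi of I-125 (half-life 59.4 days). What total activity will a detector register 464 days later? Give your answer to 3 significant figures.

Ca-45: 2530 × (1/2)^(464/163) = 2530 × (1/2)^2.8466 ≈ 351.72 μCi.
I-125: 2820 × (1/2)^(464/59.4) = 2820 × (1/2)^7.8114 ≈ 12.554 μCi.
Total = 351.72 + 12.554 ≈ 364.28 μCi.

364 μCi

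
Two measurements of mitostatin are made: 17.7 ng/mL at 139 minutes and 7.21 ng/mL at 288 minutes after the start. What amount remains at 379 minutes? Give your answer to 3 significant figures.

Over Δt = 288 − 139 = 149 minutes, the level fell by a factor of 17.7/7.21 ≈ 2.4549.
n = log₂(2.4549) ≈ 1.2957 half-lives, so t½ = 149/1.2957 ≈ 115 minutes.
From t = 288 to t = 379: 7.21 × (1/2)^((379−288)/115) ≈ 4.166 ng/mL.

4.17 ng/mL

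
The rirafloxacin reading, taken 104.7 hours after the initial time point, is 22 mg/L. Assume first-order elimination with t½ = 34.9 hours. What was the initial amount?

176 mg/L

Number of half-lives elapsed: n = 104.7/34.9 ≈ 3.
A₀ = A × 2^n = 22 × 2^3 = 22 × 8 ≈ 176 mg/L.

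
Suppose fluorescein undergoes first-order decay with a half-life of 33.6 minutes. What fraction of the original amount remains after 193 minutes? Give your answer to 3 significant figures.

n = 193/33.6 ≈ 5.744 half-lives.
Fraction remaining = (1/2)^5.744 ≈ 0.018658.

0.0187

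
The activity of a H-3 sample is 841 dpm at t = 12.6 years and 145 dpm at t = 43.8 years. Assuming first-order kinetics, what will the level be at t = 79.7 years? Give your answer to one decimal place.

Over Δt = 43.8 − 12.6 = 31.2 years, the level fell by a factor of 841/145 ≈ 5.8.
n = log₂(5.8) ≈ 2.5361 half-lives, so t½ = 31.2/2.5361 ≈ 12.303 years.
From t = 43.8 to t = 79.7: 145 × (1/2)^((79.7−43.8)/12.303) ≈ 19.184 dpm.

19.2 dpm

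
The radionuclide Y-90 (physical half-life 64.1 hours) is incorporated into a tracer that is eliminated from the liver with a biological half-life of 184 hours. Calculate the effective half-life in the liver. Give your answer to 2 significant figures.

48 hours

1/t_eff = 1/t_phys + 1/t_biol = 1/64.1 + 1/184 = 0.021035 per hour.
t_eff = 64.1 × 184 / (64.1 + 184) ≈ 47.539 hours.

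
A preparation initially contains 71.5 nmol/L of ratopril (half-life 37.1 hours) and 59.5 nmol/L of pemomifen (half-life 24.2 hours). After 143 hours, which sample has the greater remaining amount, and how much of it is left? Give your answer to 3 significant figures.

ratopril: 71.5 × (1/2)^3.8544 ≈ 4.9431 nmol/L.
pemomifen: 59.5 × (1/2)^5.9091 ≈ 0.99016 nmol/L.
Ratopril has more remaining, at ≈ 4.9431 nmol/L.

ratopril, 4.94 nmol/L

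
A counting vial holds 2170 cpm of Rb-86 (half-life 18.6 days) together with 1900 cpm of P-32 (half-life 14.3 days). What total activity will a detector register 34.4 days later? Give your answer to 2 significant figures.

Rb-86: 2170 × (1/2)^(34.4/18.6) = 2170 × (1/2)^1.8495 ≈ 602.17 cpm.
P-32: 1900 × (1/2)^(34.4/14.3) = 1900 × (1/2)^2.4056 ≈ 358.59 cpm.
Total = 602.17 + 358.59 ≈ 960.76 cpm.

960 cpm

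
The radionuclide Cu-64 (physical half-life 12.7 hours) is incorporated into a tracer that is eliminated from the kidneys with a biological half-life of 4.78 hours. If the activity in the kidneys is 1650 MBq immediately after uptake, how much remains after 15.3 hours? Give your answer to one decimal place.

1/t_eff = 1/t_phys + 1/t_biol = 1/12.7 + 1/4.78 = 0.28795 per hour.
t_eff = 12.7 × 4.78 / (12.7 + 4.78) ≈ 3.4729 hours.
Remaining = 1650 × (1/2)^(15.3/3.4729) = 1650 × (1/2)^4.4056 ≈ 77.853 MBq.

77.9 MBq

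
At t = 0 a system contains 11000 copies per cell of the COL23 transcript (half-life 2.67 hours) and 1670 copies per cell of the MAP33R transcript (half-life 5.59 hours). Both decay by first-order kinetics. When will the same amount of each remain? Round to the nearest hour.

14 hours

Set 11000·(1/2)^(t/2.67) = 1670·(1/2)^(t/5.59).
Taking log₂: log₂(11000/1670) = t·(1/2.67 − 1/5.59).
log₂(6.5868) = 2.7196; 1/2.67 − 1/5.59 = 0.19564.
t = 2.7196 / 0.19564 ≈ 13.901 hours.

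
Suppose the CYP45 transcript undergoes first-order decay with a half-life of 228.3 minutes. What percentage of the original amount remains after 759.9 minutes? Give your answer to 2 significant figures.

10%

n = 759.9/228.3 ≈ 3.3285 half-lives.
Fraction remaining = (1/2)^3.3285 ≈ 0.099544, i.e. 9.9544%.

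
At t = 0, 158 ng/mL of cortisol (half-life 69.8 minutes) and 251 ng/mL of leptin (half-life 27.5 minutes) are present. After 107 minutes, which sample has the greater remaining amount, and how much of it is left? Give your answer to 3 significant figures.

cortisol: 158 × (1/2)^1.533 ≈ 54.6 ng/mL.
leptin: 251 × (1/2)^3.8909 ≈ 16.92 ng/mL.
Cortisol has more remaining, at ≈ 54.6 ng/mL.

cortisol, 54.6 ng/mL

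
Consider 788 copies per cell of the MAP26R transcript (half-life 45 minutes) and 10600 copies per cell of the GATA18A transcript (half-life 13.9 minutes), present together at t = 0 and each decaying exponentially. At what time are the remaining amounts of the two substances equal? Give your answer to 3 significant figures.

Set 788·(1/2)^(t/45) = 10600·(1/2)^(t/13.9).
Taking log₂: log₂(788/10600) = t·(1/45 − 1/13.9).
log₂(0.07434) = -3.7497; 1/45 − 1/13.9 = -0.04972.
t = -3.7497 / -0.04972 ≈ 75.416 minutes.

75.4 minutes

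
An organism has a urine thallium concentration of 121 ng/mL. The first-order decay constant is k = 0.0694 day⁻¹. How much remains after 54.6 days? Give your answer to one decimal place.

t½ = ln 2 / k = 0.69315 / 0.0694 ≈ 9.9877 days.
Number of half-lives: n = 54.6/9.9877 ≈ 5.4667.
Remaining = 121 × (1/2)^5.4667 = 121 × 0.022613 ≈ 2.7361 ng/mL.

2.7 ng/mL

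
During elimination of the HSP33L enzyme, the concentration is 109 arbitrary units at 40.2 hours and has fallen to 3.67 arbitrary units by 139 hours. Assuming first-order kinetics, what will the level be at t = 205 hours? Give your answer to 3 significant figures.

Over Δt = 139 − 40.2 = 98.8 hours, the level fell by a factor of 109/3.67 ≈ 29.7.
n = log₂(29.7) ≈ 4.8924 half-lives, so t½ = 98.8/4.8924 ≈ 20.195 hours.
From t = 139 to t = 205: 3.67 × (1/2)^((205−139)/20.195) ≈ 0.38092 arbitrary units.

0.381 arbitrary units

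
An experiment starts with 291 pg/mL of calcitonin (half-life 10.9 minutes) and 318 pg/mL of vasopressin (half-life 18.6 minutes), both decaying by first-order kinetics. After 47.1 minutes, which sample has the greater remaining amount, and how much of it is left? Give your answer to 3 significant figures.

vasopressin, 55.0 pg/mL

calcitonin: 291 × (1/2)^4.3211 ≈ 14.558 pg/mL.
vasopressin: 318 × (1/2)^2.5323 ≈ 54.972 pg/mL.
Vasopressin has more remaining, at ≈ 54.972 pg/mL.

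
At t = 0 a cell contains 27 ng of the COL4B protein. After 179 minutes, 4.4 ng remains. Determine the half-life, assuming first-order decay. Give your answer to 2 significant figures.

68 minutes

A/A₀ = 4.4/27 ≈ 0.16296.
n = log₂(6.1364) ≈ 2.6174 half-lives elapsed in 179 minutes.
t½ = 179/2.6174 ≈ 68.389 minutes.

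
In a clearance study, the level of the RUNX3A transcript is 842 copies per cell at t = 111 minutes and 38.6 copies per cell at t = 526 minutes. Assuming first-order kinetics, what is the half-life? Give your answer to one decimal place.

Over Δt = 526 − 111 = 415 minutes, the level fell by a factor of 842/38.6 ≈ 21.813.
n = log₂(21.813) ≈ 4.4471 half-lives, so t½ = 415/4.4471 ≈ 93.318 minutes.

93.3 minutes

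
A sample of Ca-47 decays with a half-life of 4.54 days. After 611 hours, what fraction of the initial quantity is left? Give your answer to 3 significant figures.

611 hours = 25.4583 days.
n = 25.4583/4.54 ≈ 5.6076 half-lives.
Fraction remaining = (1/2)^5.6076 ≈ 0.02051.

0.0205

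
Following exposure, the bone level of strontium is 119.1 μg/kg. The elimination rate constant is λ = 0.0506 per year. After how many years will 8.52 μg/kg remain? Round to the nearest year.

t½ = ln 2 / λ = 0.69315 / 0.0506 ≈ 13.699 years.
Fraction remaining = 8.52/119.1 ≈ 0.071537.
n = log₂(119.1/8.52) = ln(13.979)/ln 2 ≈ 3.8052 half-lives.
t = n × t½ = 3.8052 × 13.699 ≈ 52.125 years.

52 years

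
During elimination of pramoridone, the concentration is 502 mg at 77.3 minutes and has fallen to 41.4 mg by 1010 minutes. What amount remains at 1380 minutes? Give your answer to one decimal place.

15.4 mg

Over Δt = 1010 − 77.3 = 932.7 minutes, the level fell by a factor of 502/41.4 ≈ 12.126.
n = log₂(12.126) ≈ 3.6 half-lives, so t½ = 932.7/3.6 ≈ 259.08 minutes.
From t = 1010 to t = 1380: 41.4 × (1/2)^((1380−1010)/259.08) ≈ 15.385 mg.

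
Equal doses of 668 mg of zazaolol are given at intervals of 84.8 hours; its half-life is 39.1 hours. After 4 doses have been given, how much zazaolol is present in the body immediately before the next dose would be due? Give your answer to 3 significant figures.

The 4 doses were given 339.2, 254.4, 169.6, 84.8 hours ago.
Total = 668·(1/2)^(339.2/39.1) + 668·(1/2)^(254.4/39.1) + 668·(1/2)^(169.6/39.1) + 668·(1/2)^(84.8/39.1)
      = 1.6341 + 7.3478 + 33.039 + 148.56 ≈ 190.58 mg.

191 mg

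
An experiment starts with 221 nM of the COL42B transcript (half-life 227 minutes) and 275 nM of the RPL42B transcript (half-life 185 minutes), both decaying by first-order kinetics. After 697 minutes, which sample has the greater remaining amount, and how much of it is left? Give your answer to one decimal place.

COL42B transcript: 221 × (1/2)^3.0705 ≈ 26.308 nM.
RPL42B transcript: 275 × (1/2)^3.7676 ≈ 20.192 nM.
COL42B transcript has more remaining, at ≈ 26.308 nM.

COL42B transcript, 26.3 nM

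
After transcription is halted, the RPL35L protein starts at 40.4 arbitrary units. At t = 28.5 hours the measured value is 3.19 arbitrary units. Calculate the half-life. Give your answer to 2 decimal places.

7.78 hours

A/A₀ = 3.19/40.4 ≈ 0.07896.
n = log₂(12.665) ≈ 3.6627 half-lives elapsed in 28.5 hours.
t½ = 28.5/3.6627 ≈ 7.7811 hours.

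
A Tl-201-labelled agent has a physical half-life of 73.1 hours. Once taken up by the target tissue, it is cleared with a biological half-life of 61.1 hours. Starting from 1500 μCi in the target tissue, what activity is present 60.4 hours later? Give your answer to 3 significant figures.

426 μCi

1/t_eff = 1/t_phys + 1/t_biol = 1/73.1 + 1/61.1 = 0.030047 per hour.
t_eff = 73.1 × 61.1 / (73.1 + 61.1) ≈ 33.282 hours.
Remaining = 1500 × (1/2)^(60.4/33.282) = 1500 × (1/2)^1.8148 ≈ 426.36 μCi.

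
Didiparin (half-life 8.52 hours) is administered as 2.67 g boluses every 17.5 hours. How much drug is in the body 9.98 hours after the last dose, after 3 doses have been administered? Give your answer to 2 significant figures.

1.5 g

The 3 doses were given 44.98, 27.48, 9.98 hours ago.
Total = 2.67·(1/2)^(44.98/8.52) + 2.67·(1/2)^(27.48/8.52) + 2.67·(1/2)^(9.98/8.52)
      = 0.06875 + 0.28549 + 1.1855 ≈ 1.5397 g.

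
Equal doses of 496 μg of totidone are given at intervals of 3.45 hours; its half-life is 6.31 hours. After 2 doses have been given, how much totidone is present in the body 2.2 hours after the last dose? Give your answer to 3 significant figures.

The 2 doses were given 5.65, 2.2 hours ago.
Total = 496·(1/2)^(5.65/6.31) + 496·(1/2)^(2.2/6.31)
      = 266.65 + 389.52 ≈ 656.17 μg.

656 μg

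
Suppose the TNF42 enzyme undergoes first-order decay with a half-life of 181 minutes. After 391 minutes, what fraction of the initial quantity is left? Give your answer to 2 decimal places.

0.22

n = 391/181 ≈ 2.1602 half-lives.
Fraction remaining = (1/2)^2.1602 ≈ 0.22372.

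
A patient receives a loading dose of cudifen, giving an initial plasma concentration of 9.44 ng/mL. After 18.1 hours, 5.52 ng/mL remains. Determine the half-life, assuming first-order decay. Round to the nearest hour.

A/A₀ = 5.52/9.44 ≈ 0.58475.
n = log₂(1.7101) ≈ 0.77412 half-lives elapsed in 18.1 hours.
t½ = 18.1/0.77412 ≈ 23.381 hours.

23 hours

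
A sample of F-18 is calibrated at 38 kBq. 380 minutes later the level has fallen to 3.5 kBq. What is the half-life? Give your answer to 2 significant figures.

A/A₀ = 3.5/38 ≈ 0.092105.
n = log₂(10.857) ≈ 3.4406 half-lives elapsed in 380 minutes.
t½ = 380/3.4406 ≈ 110.45 minutes.

110 minutes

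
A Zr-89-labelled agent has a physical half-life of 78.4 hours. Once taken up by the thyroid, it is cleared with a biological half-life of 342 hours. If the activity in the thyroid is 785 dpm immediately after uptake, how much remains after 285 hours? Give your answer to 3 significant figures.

35.5 dpm

1/t_eff = 1/t_phys + 1/t_biol = 1/78.4 + 1/342 = 0.015679 per hour.
t_eff = 78.4 × 342 / (78.4 + 342) ≈ 63.779 hours.
Remaining = 785 × (1/2)^(285/63.779) = 785 × (1/2)^4.4685 ≈ 35.457 dpm.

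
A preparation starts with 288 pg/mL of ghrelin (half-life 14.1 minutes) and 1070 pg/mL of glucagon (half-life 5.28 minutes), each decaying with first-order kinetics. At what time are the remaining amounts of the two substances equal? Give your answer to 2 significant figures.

16 minutes

Set 288·(1/2)^(t/14.1) = 1070·(1/2)^(t/5.28).
Taking log₂: log₂(288/1070) = t·(1/14.1 − 1/5.28).
log₂(0.26916) = -1.8935; 1/14.1 − 1/5.28 = -0.11847.
t = -1.8935 / -0.11847 ≈ 15.982 minutes.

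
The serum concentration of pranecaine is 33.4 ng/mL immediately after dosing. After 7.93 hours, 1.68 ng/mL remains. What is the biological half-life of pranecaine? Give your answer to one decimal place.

A/A₀ = 1.68/33.4 ≈ 0.050299.
n = log₂(19.881) ≈ 4.3133 half-lives elapsed in 7.93 hours.
t½ = 7.93/4.3133 ≈ 1.8385 hours.

1.8 hours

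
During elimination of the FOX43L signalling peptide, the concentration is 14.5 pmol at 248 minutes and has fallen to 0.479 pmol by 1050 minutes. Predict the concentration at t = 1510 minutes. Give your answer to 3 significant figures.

0.0677 pmol

Over Δt = 1050 − 248 = 802 minutes, the level fell by a factor of 14.5/0.479 ≈ 30.271.
n = log₂(30.271) ≈ 4.9199 half-lives, so t½ = 802/4.9199 ≈ 163.01 minutes.
From t = 1050 to t = 1510: 0.479 × (1/2)^((1510−1050)/163.01) ≈ 0.067743 pmol.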